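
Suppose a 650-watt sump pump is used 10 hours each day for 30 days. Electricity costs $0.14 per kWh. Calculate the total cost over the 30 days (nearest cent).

Runtime = 10 h/day × 30 days = 300 h
Energy = 0.65 kW × 300 h = 195 kWh
Cost = 195 kWh × $0.14/kWh = $27.30

$27.30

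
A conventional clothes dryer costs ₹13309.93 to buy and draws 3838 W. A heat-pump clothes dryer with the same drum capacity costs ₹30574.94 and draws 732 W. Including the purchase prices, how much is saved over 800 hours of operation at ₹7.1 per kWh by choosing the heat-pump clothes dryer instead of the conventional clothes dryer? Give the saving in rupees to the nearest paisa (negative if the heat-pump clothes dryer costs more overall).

₹377.07

conventional clothes dryer: ₹13309.93 + (3838/1000) kW × 800 h × ₹7.1 = ₹13309.93 + ₹21799.84 = ₹35109.77
heat-pump clothes dryer: ₹30574.94 + (732/1000) kW × 800 h × ₹7.1 = ₹30574.94 + ₹4157.76 = ₹34732.7
Saving = ₹35109.77 − ₹34732.7 = ₹377.07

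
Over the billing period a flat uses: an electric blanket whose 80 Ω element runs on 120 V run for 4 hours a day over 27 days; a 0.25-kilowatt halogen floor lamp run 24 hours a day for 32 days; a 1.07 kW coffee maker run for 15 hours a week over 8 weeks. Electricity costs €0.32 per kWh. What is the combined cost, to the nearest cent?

€108.75

electric blanket: Power = V²/R = 120²/80 = 180 W = 0.18 kW
electric blanket: Runtime = 4 h/day × 27 days = 108 h
electric blanket: 0.18 kW × 108 h = 19.44 kWh
halogen floor lamp: Runtime = 24 h × 32 = 768 h
halogen floor lamp: 0.25 kW × 768 h = 192 kWh
coffee maker: Runtime = 15 h/week × 8 weeks = 120 h
coffee maker: 1.07 kW × 120 h = 128.4 kWh
Total energy = 339.84 kWh
Cost = 339.84 × €0.32 = €108.75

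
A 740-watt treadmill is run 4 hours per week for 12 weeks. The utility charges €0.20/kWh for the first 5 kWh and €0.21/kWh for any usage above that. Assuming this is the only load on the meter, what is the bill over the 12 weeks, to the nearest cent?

Runtime = 4 h/week × 12 weeks = 48 h
Energy = 0.74 kW × 48 h = 35.52 kWh
Tier 1 (0–5 kWh): 5 × €0.20 = €1
Above 5 kWh: 30.52 × €0.21 = €6.4092
Bill = €7.41

€7.41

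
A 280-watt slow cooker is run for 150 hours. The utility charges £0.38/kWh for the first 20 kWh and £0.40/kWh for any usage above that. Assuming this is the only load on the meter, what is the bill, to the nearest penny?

£16.40

Energy = 0.28 kW × 150 h = 42 kWh
Tier 1 (0–20 kWh): 20 × £0.38 = £7.6
Above 20 kWh: 22 × £0.40 = £8.8
Bill = £16.40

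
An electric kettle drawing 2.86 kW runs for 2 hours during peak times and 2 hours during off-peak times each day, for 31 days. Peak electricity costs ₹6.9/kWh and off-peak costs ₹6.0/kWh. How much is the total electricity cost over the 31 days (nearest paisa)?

Peak energy = 2.86 kW × 2 h × 31 = 177.32 kWh
Off-peak energy = 2.86 kW × 2 h × 31 = 177.32 kWh
Cost = 177.32 × ₹6.9 + 177.32 × ₹6.0 = ₹1223.508 + ₹1063.92 = ₹2287.43

₹2287.43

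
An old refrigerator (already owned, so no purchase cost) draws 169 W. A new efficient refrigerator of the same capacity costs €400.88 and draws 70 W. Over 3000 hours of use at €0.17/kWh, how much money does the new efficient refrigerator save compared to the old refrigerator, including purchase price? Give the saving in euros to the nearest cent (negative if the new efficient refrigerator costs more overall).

old refrigerator: €0.00 + (169/1000) kW × 3000 h × €0.17 = €0.00 + €86.19 = €86.19
new efficient refrigerator: €400.88 + (70/1000) kW × 3000 h × €0.17 = €400.88 + €35.7 = €436.58
Saving = €86.19 − €436.58 = −€350.39

-€350.39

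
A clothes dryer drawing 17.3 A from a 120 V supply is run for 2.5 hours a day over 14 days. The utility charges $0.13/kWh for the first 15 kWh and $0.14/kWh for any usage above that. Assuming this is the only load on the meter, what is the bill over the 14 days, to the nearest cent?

Power = 17.3 A × 120 V = 2076 W = 2.076 kW
Runtime = 2.5 h/day × 14 days = 35 h
Energy = 2.076 kW × 35 h = 72.66 kWh
Tier 1 (0–15 kWh): 15 × $0.13 = $1.95
Above 15 kWh: 57.66 × $0.14 = $8.0724
Bill = $10.02

$10.02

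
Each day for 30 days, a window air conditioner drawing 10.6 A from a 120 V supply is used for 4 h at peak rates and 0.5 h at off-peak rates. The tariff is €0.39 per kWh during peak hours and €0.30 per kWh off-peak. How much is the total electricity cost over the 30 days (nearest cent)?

Power = 10.6 A × 120 V = 1272 W = 1.272 kW
Peak energy = 1.272 kW × 4 h × 30 = 152.64 kWh
Off-peak energy = 1.272 kW × 0.5 h × 30 = 19.08 kWh
Cost = 152.64 × €0.39 + 19.08 × €0.30 = €59.5296 + €5.724 = €65.25

€65.25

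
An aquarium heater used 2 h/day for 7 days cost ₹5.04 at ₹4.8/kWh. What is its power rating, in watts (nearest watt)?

Energy = ₹5.04 ÷ ₹4.8/kWh = 1.05 kWh
Runtime = 2 h/day × 7 days = 14 h
Power = 1.05 kWh ÷ 14 h = 0.075 kW = 75 W

75 W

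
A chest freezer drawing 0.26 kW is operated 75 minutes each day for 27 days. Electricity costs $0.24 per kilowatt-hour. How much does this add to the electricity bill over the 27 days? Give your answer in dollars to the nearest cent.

$2.11

Runtime = 75 min × 27 = 2025 min = 33.75 h
Energy = 0.26 kW × 33.75 h = 8.775 kWh
Cost = 8.775 kWh × $0.24/kWh = $2.11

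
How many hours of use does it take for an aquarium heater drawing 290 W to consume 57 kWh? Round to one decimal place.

Hours = 57 kWh ÷ 0.29 kW = 196.6 h

196.6 h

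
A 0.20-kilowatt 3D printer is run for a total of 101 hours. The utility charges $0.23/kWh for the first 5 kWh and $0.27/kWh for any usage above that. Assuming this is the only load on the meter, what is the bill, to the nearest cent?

$5.25

Energy = 0.2 kW × 101 h = 20.2 kWh
Tier 1 (0–5 kWh): 5 × $0.23 = $1.15
Above 5 kWh: 15.2 × $0.27 = $4.104
Bill = $5.25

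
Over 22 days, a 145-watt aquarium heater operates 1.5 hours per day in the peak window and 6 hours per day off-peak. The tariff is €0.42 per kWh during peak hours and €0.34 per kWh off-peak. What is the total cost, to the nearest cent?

Peak energy = 0.145 kW × 1.5 h × 22 = 4.785 kWh
Off-peak energy = 0.145 kW × 6 h × 22 = 19.14 kWh
Cost = 4.785 × €0.42 + 19.14 × €0.34 = €2.0097 + €6.5076 = €8.52

€8.52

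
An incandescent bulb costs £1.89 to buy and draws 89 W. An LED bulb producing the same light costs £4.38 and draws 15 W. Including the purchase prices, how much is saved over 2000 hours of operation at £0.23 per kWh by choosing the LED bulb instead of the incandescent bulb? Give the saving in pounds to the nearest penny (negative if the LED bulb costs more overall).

incandescent bulb: £1.89 + (89/1000) kW × 2000 h × £0.23 = £1.89 + £40.94 = £42.83
LED bulb: £4.38 + (15/1000) kW × 2000 h × £0.23 = £4.38 + £6.9 = £11.28
Saving = £42.83 − £11.28 = £31.55

£31.55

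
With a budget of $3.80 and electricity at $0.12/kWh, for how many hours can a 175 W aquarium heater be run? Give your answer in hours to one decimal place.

181.0 h

Energy available = $3.80 ÷ $0.12/kWh = 31.6667 kWh
Hours = 31.6667 kWh ÷ 0.175 kW = 181.0 h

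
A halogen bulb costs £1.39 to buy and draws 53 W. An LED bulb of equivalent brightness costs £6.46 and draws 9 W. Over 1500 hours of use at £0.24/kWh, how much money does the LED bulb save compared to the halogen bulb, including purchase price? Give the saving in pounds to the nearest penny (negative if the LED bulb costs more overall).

halogen bulb: £1.39 + (53/1000) kW × 1500 h × £0.24 = £1.39 + £19.08 = £20.47
LED bulb: £6.46 + (9/1000) kW × 1500 h × £0.24 = £6.46 + £3.24 = £9.7
Saving = £20.47 − £9.7 = £10.77

£10.77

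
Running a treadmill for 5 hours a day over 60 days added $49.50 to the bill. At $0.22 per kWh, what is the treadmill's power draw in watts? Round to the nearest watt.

750 W

Energy = $49.50 ÷ $0.22/kWh = 225 kWh
Runtime = 5 h/day × 60 days = 300 h
Power = 225 kWh ÷ 300 h = 0.75 kW = 750 W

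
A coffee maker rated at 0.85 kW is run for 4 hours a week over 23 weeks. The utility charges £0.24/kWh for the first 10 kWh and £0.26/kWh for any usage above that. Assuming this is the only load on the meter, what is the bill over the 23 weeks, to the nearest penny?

£20.13

Runtime = 4 h/week × 23 weeks = 92 h
Energy = 0.85 kW × 92 h = 78.2 kWh
Tier 1 (0–10 kWh): 10 × £0.24 = £2.4
Above 10 kWh: 68.2 × £0.26 = £17.732
Bill = £20.13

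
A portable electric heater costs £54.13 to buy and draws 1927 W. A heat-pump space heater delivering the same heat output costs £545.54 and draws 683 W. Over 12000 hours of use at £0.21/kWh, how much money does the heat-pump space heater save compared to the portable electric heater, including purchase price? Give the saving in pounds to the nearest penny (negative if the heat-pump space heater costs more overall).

£2643.47

portable electric heater: £54.13 + (1927/1000) kW × 12000 h × £0.21 = £54.13 + £4856.04 = £4910.17
heat-pump space heater: £545.54 + (683/1000) kW × 12000 h × £0.21 = £545.54 + £1721.16 = £2266.7
Saving = £4910.17 − £2266.7 = £2643.47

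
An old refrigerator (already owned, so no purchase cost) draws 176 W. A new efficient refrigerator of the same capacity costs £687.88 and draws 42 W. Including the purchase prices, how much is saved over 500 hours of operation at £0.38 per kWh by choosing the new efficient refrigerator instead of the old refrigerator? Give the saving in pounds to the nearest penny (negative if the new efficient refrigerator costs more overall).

-£662.42

old refrigerator: £0.00 + (176/1000) kW × 500 h × £0.38 = £0.00 + £33.44 = £33.44
new efficient refrigerator: £687.88 + (42/1000) kW × 500 h × £0.38 = £687.88 + £7.98 = £695.86
Saving = £33.44 − £695.86 = −£662.42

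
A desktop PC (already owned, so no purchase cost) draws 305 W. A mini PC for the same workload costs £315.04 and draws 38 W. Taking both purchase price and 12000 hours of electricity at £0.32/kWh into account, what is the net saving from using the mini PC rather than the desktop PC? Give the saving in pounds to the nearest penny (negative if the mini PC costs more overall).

desktop PC: £0.00 + (305/1000) kW × 12000 h × £0.32 = £0.00 + £1171.2 = £1171.2
mini PC: £315.04 + (38/1000) kW × 12000 h × £0.32 = £315.04 + £145.92 = £460.96
Saving = £1171.2 − £460.96 = £710.24

£710.24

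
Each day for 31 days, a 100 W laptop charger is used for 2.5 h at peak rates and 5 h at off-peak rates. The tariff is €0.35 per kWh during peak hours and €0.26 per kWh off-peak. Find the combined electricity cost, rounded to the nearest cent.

€6.74

Peak energy = 0.1 kW × 2.5 h × 31 = 7.75 kWh
Off-peak energy = 0.1 kW × 5 h × 31 = 15.5 kWh
Cost = 7.75 × €0.35 + 15.5 × €0.26 = €2.7125 + €4.03 = €6.74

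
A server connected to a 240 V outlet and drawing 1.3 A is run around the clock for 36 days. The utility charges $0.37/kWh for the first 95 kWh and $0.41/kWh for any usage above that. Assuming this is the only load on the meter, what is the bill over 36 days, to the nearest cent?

$106.72

Power = 1.3 A × 240 V = 312 W = 0.312 kW
Runtime = 24 h × 36 = 864 h
Energy = 0.312 kW × 864 h = 269.568 kWh
Tier 1 (0–95 kWh): 95 × $0.37 = $35.15
Above 95 kWh: 174.568 × $0.41 = $71.57288
Bill = $106.72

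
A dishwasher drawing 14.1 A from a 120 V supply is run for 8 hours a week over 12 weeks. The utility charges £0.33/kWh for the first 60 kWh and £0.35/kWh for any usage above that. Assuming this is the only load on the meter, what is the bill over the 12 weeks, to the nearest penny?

Power = 14.1 A × 120 V = 1692 W = 1.692 kW
Runtime = 8 h/week × 12 weeks = 96 h
Energy = 1.692 kW × 96 h = 162.432 kWh
Tier 1 (0–60 kWh): 60 × £0.33 = £19.8
Above 60 kWh: 102.432 × £0.35 = £35.8512
Bill = £55.65

£55.65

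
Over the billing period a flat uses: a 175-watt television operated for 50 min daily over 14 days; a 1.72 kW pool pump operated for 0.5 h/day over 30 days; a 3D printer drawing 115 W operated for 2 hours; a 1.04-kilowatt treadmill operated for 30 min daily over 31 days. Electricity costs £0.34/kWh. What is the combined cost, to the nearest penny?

£15.03

television: Runtime = 50 min × 14 = 700 min = 11.666666… h
television: 0.175 kW × 11.666666… h = 2.041666… kWh
pool pump: Runtime = 0.5 h/day × 30 days = 15 h
pool pump: 1.72 kW × 15 h = 25.8 kWh
3D printer: 0.115 kW × 2 h = 0.23 kWh
treadmill: Runtime = 30 min × 31 = 930 min = 15.5 h
treadmill: 1.04 kW × 15.5 h = 16.12 kWh
Total energy = 44.191666… kWh
Cost = 44.191666… × £0.34 = £15.03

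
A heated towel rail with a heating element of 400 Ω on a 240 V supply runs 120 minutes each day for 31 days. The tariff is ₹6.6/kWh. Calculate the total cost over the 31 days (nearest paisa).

₹58.92

Power = V²/R = 240²/400 = 144 W = 0.144 kW
Runtime = 120 min × 31 = 3720 min = 62 h
Energy = 0.144 kW × 62 h = 8.928 kWh
Cost = 8.928 kWh × ₹6.6/kWh = ₹58.92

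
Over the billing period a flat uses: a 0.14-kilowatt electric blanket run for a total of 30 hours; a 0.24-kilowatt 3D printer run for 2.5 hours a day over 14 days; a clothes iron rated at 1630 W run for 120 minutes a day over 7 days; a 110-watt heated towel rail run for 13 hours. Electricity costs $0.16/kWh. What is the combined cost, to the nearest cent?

$5.90

electric blanket: 0.14 kW × 30 h = 4.2 kWh
3D printer: Runtime = 2.5 h/day × 14 days = 35 h
3D printer: 0.24 kW × 35 h = 8.4 kWh
clothes iron: Runtime = 120 min × 7 = 840 min = 14 h
clothes iron: 1.63 kW × 14 h = 22.82 kWh
heated towel rail: 0.11 kW × 13 h = 1.43 kWh
Total energy = 36.85 kWh
Cost = 36.85 × $0.16 = $5.90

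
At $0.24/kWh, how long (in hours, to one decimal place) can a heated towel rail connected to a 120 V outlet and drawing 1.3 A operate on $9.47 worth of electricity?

Power = 1.3 A × 120 V = 156 W = 0.156 kW
Energy available = $9.47 ÷ $0.24/kWh = 39.4583 kWh
Hours = 39.4583 kWh ÷ 0.156 kW = 252.9 h

252.9 h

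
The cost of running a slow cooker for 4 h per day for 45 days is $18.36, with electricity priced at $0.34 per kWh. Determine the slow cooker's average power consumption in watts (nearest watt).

Energy = $18.36 ÷ $0.34/kWh = 54 kWh
Runtime = 4 h/day × 45 days = 180 h
Power = 54 kWh ÷ 180 h = 0.3 kW = 300 W

300 W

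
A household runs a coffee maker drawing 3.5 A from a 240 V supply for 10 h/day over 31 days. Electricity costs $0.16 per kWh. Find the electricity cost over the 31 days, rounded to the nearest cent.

Power = 3.5 A × 240 V = 840 W = 0.84 kW
Runtime = 10 h/day × 31 days = 310 h
Energy = 0.84 kW × 310 h = 260.4 kWh
Cost = 260.4 kWh × $0.16/kWh = $41.66

$41.66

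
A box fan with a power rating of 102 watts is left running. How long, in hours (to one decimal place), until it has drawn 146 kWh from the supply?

Hours = 146 kWh ÷ 0.102 kW = 1431.4 h

1431.4 h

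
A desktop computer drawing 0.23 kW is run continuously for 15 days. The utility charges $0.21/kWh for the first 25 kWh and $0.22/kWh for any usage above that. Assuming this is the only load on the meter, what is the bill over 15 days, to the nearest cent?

Runtime = 24 h × 15 = 360 h
Energy = 0.23 kW × 360 h = 82.8 kWh
Tier 1 (0–25 kWh): 25 × $0.21 = $5.25
Above 25 kWh: 57.8 × $0.22 = $12.716
Bill = $17.97

$17.97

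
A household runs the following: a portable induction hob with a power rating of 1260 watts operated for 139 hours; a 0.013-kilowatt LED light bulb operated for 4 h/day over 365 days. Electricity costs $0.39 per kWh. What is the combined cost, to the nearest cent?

portable induction hob: 1.26 kW × 139 h = 175.14 kWh
LED light bulb: Runtime = 4 h/day × 365 days = 1460 h
LED light bulb: 0.013 kW × 1460 h = 18.98 kWh
Total energy = 194.12 kWh
Cost = 194.12 × $0.39 = $75.71

$75.71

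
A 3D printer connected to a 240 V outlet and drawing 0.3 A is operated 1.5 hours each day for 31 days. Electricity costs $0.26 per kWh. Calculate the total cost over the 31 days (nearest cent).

$0.87

Power = 0.3 A × 240 V = 72 W = 0.072 kW
Runtime = 1.5 h/day × 31 days = 46.5 h
Energy = 0.072 kW × 46.5 h = 3.348 kWh
Cost = 3.348 kWh × $0.26/kWh = $0.87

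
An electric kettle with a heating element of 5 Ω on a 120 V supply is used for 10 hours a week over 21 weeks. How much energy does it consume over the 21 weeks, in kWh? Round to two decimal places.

604.80 kWh

Power = V²/R = 120²/5 = 2880 W = 2.88 kW
Runtime = 10 h/week × 21 weeks = 210 h
Energy = 2.88 kW × 210 h = 604.8 kWh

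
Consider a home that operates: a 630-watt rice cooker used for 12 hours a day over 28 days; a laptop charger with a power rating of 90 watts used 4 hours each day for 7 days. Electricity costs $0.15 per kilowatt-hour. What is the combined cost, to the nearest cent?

$32.13

rice cooker: Runtime = 12 h/day × 28 days = 336 h
rice cooker: 0.63 kW × 336 h = 211.68 kWh
laptop charger: Runtime = 4 h/day × 7 days = 28 h
laptop charger: 0.09 kW × 28 h = 2.52 kWh
Total energy = 214.2 kWh
Cost = 214.2 × $0.15 = $32.13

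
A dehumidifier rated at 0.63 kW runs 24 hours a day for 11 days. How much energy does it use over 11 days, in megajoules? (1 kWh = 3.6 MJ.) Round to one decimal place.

598.8 MJ

Runtime = 24 h × 11 = 264 h
Energy = 0.63 kW × 264 h = 166.32 kWh
= 166.32 × 3.6 MJ = 598.8 MJ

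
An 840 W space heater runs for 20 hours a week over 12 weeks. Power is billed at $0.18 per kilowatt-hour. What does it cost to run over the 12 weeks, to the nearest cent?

$36.29

Runtime = 20 h/week × 12 weeks = 240 h
Energy = 0.84 kW × 240 h = 201.6 kWh
Cost = 201.6 kWh × $0.18/kWh = $36.29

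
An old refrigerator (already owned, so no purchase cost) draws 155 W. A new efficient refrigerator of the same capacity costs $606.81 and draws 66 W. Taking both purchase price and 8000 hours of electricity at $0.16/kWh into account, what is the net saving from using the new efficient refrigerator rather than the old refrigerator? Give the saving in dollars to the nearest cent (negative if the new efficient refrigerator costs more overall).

-$492.89

old refrigerator: $0.00 + (155/1000) kW × 8000 h × $0.16 = $0.00 + $198.4 = $198.4
new efficient refrigerator: $606.81 + (66/1000) kW × 8000 h × $0.16 = $606.81 + $84.48 = $691.29
Saving = $198.4 − $691.29 = −$492.89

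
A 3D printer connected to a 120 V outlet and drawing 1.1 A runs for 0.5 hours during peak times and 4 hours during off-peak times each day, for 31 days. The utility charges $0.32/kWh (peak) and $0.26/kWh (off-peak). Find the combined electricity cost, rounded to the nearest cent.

Power = 1.1 A × 120 V = 132 W = 0.132 kW
Peak energy = 0.132 kW × 0.5 h × 31 = 2.046 kWh
Off-peak energy = 0.132 kW × 4 h × 31 = 16.368 kWh
Cost = 2.046 × $0.32 + 16.368 × $0.26 = $0.65472 + $4.25568 = $4.91

$4.91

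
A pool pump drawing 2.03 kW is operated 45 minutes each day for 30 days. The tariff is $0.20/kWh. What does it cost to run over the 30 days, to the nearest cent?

Runtime = 45 min × 30 = 1350 min = 22.5 h
Energy = 2.03 kW × 22.5 h = 45.675 kWh
Cost = 45.675 kWh × $0.20/kWh = $9.14

$9.14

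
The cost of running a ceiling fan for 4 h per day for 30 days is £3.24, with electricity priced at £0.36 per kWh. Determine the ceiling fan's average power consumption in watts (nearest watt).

Energy = £3.24 ÷ £0.36/kWh = 9 kWh
Runtime = 4 h/day × 30 days = 120 h
Power = 9 kWh ÷ 120 h = 0.075 kW = 75 W

75 W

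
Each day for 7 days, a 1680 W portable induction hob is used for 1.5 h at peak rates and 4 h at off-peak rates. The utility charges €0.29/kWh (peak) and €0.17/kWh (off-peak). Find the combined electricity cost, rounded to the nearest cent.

Peak energy = 1.68 kW × 1.5 h × 7 = 17.64 kWh
Off-peak energy = 1.68 kW × 4 h × 7 = 47.04 kWh
Cost = 17.64 × €0.29 + 47.04 × €0.17 = €5.1156 + €7.9968 = €13.11

€13.11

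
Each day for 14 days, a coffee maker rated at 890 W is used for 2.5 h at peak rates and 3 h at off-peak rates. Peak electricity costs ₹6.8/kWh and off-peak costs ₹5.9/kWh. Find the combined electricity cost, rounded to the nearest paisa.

Peak energy = 0.89 kW × 2.5 h × 14 = 31.15 kWh
Off-peak energy = 0.89 kW × 3 h × 14 = 37.38 kWh
Cost = 31.15 × ₹6.8 + 37.38 × ₹5.9 = ₹211.82 + ₹220.542 = ₹432.36

₹432.36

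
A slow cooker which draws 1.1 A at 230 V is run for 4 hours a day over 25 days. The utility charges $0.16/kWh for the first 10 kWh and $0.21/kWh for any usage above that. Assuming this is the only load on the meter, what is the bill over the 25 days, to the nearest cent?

$4.81

Power = 1.1 A × 230 V = 253 W = 0.253 kW
Runtime = 4 h/day × 25 days = 100 h
Energy = 0.253 kW × 100 h = 25.3 kWh
Tier 1 (0–10 kWh): 10 × $0.16 = $1.6
Above 10 kWh: 15.3 × $0.21 = $3.213
Bill = $4.81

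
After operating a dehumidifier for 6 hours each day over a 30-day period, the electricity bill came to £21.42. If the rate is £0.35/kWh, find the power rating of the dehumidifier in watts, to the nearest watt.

340 W

Energy = £21.42 ÷ £0.35/kWh = 61.2 kWh
Runtime = 6 h/day × 30 days = 180 h
Power = 61.2 kWh ÷ 180 h = 0.34 kW = 340 W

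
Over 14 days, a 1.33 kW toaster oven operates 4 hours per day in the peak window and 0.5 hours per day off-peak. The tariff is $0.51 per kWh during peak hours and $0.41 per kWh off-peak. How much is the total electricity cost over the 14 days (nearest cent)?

$41.80

Peak energy = 1.33 kW × 4 h × 14 = 74.48 kWh
Off-peak energy = 1.33 kW × 0.5 h × 14 = 9.31 kWh
Cost = 74.48 × $0.51 + 9.31 × $0.41 = $37.9848 + $3.8171 = $41.80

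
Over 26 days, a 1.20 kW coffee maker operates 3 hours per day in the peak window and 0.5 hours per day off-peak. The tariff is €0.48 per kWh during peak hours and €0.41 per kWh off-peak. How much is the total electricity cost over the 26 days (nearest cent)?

€51.32

Peak energy = 1.2 kW × 3 h × 26 = 93.6 kWh
Off-peak energy = 1.2 kW × 0.5 h × 26 = 15.6 kWh
Cost = 93.6 × €0.48 + 15.6 × €0.41 = €44.928 + €6.396 = €51.32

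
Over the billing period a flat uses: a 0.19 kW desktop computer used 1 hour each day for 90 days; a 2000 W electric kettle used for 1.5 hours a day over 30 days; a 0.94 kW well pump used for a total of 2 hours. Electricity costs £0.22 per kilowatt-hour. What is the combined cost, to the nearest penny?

desktop computer: Runtime = 1 h/day × 90 days = 90 h
desktop computer: 0.19 kW × 90 h = 17.1 kWh
electric kettle: Runtime = 1.5 h/day × 30 days = 45 h
electric kettle: 2 kW × 45 h = 90 kWh
well pump: 0.94 kW × 2 h = 1.88 kWh
Total energy = 108.98 kWh
Cost = 108.98 × £0.22 = £23.98

£23.98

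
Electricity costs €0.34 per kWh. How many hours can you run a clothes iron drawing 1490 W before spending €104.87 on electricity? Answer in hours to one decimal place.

207.0 h

Energy available = €104.87 ÷ €0.34/kWh = 308.4412 kWh
Hours = 308.4412 kWh ÷ 1.49 kW = 207.0 h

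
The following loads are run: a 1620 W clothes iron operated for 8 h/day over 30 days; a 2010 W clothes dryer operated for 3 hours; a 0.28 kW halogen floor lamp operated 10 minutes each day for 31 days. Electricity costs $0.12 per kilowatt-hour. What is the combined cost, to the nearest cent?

clothes iron: Runtime = 8 h/day × 30 days = 240 h
clothes iron: 1.62 kW × 240 h = 388.8 kWh
clothes dryer: 2.01 kW × 3 h = 6.03 kWh
halogen floor lamp: Runtime = 10 min × 31 = 310 min = 5.166666… h
halogen floor lamp: 0.28 kW × 5.166666… h = 1.446666… kWh
Total energy = 396.276666… kWh
Cost = 396.276666… × $0.12 = $47.55

$47.55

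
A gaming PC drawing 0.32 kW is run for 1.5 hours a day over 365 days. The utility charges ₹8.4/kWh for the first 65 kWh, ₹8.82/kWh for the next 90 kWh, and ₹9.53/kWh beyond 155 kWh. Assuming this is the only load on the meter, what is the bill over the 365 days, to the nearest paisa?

Runtime = 1.5 h/day × 365 days = 547.5 h
Energy = 0.32 kW × 547.5 h = 175.2 kWh
Tier 1 (0–65 kWh): 65 × ₹8.4 = ₹546
Tier 2 (65–155 kWh): 90 × ₹8.82 = ₹793.8
Above 155 kWh: 20.2 × ₹9.53 = ₹192.506
Bill = ₹1532.31

₹1532.31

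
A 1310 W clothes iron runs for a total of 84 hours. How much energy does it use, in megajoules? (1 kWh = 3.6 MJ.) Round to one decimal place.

396.1 MJ

Energy = 1.31 kW × 84 h = 110.04 kWh
= 110.04 × 3.6 MJ = 396.1 MJ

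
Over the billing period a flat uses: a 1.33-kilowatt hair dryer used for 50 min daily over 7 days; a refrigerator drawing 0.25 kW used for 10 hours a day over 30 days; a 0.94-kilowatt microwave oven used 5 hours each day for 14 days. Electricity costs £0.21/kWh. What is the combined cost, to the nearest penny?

£31.20

hair dryer: Runtime = 50 min × 7 = 350 min = 5.833333… h
hair dryer: 1.33 kW × 5.833333… h = 7.758333… kWh
refrigerator: Runtime = 10 h/day × 30 days = 300 h
refrigerator: 0.25 kW × 300 h = 75 kWh
microwave oven: Runtime = 5 h/day × 14 days = 70 h
microwave oven: 0.94 kW × 70 h = 65.8 kWh
Total energy = 148.558333… kWh
Cost = 148.558333… × £0.21 = £31.20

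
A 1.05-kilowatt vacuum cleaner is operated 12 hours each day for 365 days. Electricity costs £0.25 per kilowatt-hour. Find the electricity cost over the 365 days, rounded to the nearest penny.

£1149.75

Runtime = 12 h/day × 365 days = 4380 h
Energy = 1.05 kW × 4380 h = 4599 kWh
Cost = 4599 kWh × £0.25/kWh = £1149.75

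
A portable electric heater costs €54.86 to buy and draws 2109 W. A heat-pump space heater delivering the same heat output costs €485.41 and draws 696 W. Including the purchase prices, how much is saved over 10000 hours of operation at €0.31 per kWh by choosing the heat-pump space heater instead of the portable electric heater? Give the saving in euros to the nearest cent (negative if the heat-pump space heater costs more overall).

portable electric heater: €54.86 + (2109/1000) kW × 10000 h × €0.31 = €54.86 + €6537.9 = €6592.76
heat-pump space heater: €485.41 + (696/1000) kW × 10000 h × €0.31 = €485.41 + €2157.6 = €2643.01
Saving = €6592.76 − €2643.01 = €3949.75

€3949.75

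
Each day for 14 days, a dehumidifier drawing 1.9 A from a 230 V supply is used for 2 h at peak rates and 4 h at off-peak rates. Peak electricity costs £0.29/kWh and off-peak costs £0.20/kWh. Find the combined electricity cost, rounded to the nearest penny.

£8.44

Power = 1.9 A × 230 V = 437 W = 0.437 kW
Peak energy = 0.437 kW × 2 h × 14 = 12.236 kWh
Off-peak energy = 0.437 kW × 4 h × 14 = 24.472 kWh
Cost = 12.236 × £0.29 + 24.472 × £0.20 = £3.54844 + £4.8944 = £8.44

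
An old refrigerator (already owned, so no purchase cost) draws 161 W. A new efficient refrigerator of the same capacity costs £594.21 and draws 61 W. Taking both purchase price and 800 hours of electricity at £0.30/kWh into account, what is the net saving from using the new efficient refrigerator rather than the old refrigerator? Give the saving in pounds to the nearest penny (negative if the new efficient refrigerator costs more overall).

-£570.21

old refrigerator: £0.00 + (161/1000) kW × 800 h × £0.30 = £0.00 + £38.64 = £38.64
new efficient refrigerator: £594.21 + (61/1000) kW × 800 h × £0.30 = £594.21 + £14.64 = £608.85
Saving = £38.64 − £608.85 = −£570.21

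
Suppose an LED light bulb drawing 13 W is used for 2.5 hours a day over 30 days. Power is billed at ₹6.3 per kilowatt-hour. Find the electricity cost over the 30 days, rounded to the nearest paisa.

₹6.14

Runtime = 2.5 h/day × 30 days = 75 h
Energy = 0.013 kW × 75 h = 0.975 kWh
Cost = 0.975 kWh × ₹6.3/kWh = ₹6.14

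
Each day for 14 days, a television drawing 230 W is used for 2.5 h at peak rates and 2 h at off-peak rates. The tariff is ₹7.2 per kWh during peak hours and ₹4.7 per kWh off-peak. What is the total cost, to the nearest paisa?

₹88.23

Peak energy = 0.23 kW × 2.5 h × 14 = 8.05 kWh
Off-peak energy = 0.23 kW × 2 h × 14 = 6.44 kWh
Cost = 8.05 × ₹7.2 + 6.44 × ₹4.7 = ₹57.96 + ₹30.268 = ₹88.23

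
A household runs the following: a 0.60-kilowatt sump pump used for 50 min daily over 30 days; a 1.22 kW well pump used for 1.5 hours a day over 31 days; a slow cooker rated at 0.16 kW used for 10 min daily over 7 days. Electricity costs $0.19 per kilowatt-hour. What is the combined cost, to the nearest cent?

sump pump: Runtime = 50 min × 30 = 1500 min = 25 h
sump pump: 0.6 kW × 25 h = 15 kWh
well pump: Runtime = 1.5 h/day × 31 days = 46.5 h
well pump: 1.22 kW × 46.5 h = 56.73 kWh
slow cooker: Runtime = 10 min × 7 = 70 min = 1.166666… h
slow cooker: 0.16 kW × 1.166666… h = 0.186666… kWh
Total energy = 71.916666… kWh
Cost = 71.916666… × $0.19 = $13.66

$13.66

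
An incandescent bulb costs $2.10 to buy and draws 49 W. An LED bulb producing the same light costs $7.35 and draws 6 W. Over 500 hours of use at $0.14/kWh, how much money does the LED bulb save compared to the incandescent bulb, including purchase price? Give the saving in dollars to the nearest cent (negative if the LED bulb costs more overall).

incandescent bulb: $2.10 + (49/1000) kW × 500 h × $0.14 = $2.10 + $3.43 = $5.53
LED bulb: $7.35 + (6/1000) kW × 500 h × $0.14 = $7.35 + $0.42 = $7.77
Saving = $5.53 − $7.77 = −$2.24

-$2.24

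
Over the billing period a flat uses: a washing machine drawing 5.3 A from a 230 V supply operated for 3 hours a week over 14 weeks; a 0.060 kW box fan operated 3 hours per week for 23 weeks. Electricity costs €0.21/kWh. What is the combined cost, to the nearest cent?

€11.62

washing machine: Power = 5.3 A × 230 V = 1219 W = 1.219 kW
washing machine: Runtime = 3 h/week × 14 weeks = 42 h
washing machine: 1.219 kW × 42 h = 51.198 kWh
box fan: Runtime = 3 h/week × 23 weeks = 69 h
box fan: 0.06 kW × 69 h = 4.14 kWh
Total energy = 55.338 kWh
Cost = 55.338 × €0.21 = €11.62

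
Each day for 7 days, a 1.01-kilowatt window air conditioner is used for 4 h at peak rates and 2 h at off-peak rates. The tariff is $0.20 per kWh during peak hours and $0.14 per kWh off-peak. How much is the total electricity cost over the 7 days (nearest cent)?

$7.64

Peak energy = 1.01 kW × 4 h × 7 = 28.28 kWh
Off-peak energy = 1.01 kW × 2 h × 7 = 14.14 kWh
Cost = 28.28 × $0.20 + 14.14 × $0.14 = $5.656 + $1.9796 = $7.64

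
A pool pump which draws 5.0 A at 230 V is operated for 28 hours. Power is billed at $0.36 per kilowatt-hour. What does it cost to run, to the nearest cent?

Power = 5.0 A × 230 V = 1150 W = 1.15 kW
Energy = 1.15 kW × 28 h = 32.2 kWh
Cost = 32.2 kWh × $0.36/kWh = $11.59

$11.59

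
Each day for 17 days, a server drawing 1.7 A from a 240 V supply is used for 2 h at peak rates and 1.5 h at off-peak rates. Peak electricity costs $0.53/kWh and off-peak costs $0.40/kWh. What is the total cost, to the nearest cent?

Power = 1.7 A × 240 V = 408 W = 0.408 kW
Peak energy = 0.408 kW × 2 h × 17 = 13.872 kWh
Off-peak energy = 0.408 kW × 1.5 h × 17 = 10.404 kWh
Cost = 13.872 × $0.53 + 10.404 × $0.40 = $7.35216 + $4.1616 = $11.51

$11.51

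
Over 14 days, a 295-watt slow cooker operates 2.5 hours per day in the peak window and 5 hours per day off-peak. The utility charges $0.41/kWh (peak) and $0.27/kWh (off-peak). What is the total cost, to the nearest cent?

$9.81

Peak energy = 0.295 kW × 2.5 h × 14 = 10.325 kWh
Off-peak energy = 0.295 kW × 5 h × 14 = 20.65 kWh
Cost = 10.325 × $0.41 + 20.65 × $0.27 = $4.23325 + $5.5755 = $9.81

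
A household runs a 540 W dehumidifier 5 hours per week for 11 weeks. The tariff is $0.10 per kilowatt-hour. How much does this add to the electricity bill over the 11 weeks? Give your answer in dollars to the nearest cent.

$2.97

Runtime = 5 h/week × 11 weeks = 55 h
Energy = 0.54 kW × 55 h = 29.7 kWh
Cost = 29.7 kWh × $0.10/kWh = $2.97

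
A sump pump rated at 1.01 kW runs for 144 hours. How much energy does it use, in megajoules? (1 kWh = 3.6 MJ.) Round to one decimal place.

Energy = 1.01 kW × 144 h = 145.44 kWh
= 145.44 × 3.6 MJ = 523.6 MJ

523.6 MJ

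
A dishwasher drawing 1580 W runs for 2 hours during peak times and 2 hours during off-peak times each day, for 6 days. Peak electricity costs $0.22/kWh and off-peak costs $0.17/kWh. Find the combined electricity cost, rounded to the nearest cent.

Peak energy = 1.58 kW × 2 h × 6 = 18.96 kWh
Off-peak energy = 1.58 kW × 2 h × 6 = 18.96 kWh
Cost = 18.96 × $0.22 + 18.96 × $0.17 = $4.1712 + $3.2232 = $7.39

$7.39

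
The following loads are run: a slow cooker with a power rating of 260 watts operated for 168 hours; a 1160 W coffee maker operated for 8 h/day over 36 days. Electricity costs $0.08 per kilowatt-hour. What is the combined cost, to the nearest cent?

$30.22

slow cooker: 0.26 kW × 168 h = 43.68 kWh
coffee maker: Runtime = 8 h/day × 36 days = 288 h
coffee maker: 1.16 kW × 288 h = 334.08 kWh
Total energy = 377.76 kWh
Cost = 377.76 × $0.08 = $30.22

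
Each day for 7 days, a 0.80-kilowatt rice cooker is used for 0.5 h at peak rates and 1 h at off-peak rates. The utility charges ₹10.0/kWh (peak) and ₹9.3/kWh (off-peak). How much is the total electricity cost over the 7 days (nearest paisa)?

₹80.08

Peak energy = 0.8 kW × 0.5 h × 7 = 2.8 kWh
Off-peak energy = 0.8 kW × 1 h × 7 = 5.6 kWh
Cost = 2.8 × ₹10.0 + 5.6 × ₹9.3 = ₹28 + ₹52.08 = ₹80.08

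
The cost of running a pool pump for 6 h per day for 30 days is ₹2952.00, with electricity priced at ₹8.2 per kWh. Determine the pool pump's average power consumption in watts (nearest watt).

Energy = ₹2952.00 ÷ ₹8.2/kWh = 360 kWh
Runtime = 6 h/day × 30 days = 180 h
Power = 360 kWh ÷ 180 h = 2 kW = 2000 W

2000 W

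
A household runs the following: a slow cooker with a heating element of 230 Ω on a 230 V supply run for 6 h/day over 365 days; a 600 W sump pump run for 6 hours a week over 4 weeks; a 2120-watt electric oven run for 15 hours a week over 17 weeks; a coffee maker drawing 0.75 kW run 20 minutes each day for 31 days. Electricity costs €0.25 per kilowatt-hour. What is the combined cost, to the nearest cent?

€266.61

slow cooker: Power = V²/R = 230²/230 = 230 W = 0.23 kW
slow cooker: Runtime = 6 h/day × 365 days = 2190 h
slow cooker: 0.23 kW × 2190 h = 503.7 kWh
sump pump: Runtime = 6 h/week × 4 weeks = 24 h
sump pump: 0.6 kW × 24 h = 14.4 kWh
electric oven: Runtime = 15 h/week × 17 weeks = 255 h
electric oven: 2.12 kW × 255 h = 540.6 kWh
coffee maker: Runtime = 20 min × 31 = 620 min = 10.333333… h
coffee maker: 0.75 kW × 10.333333… h = 7.75 kWh
Total energy = 1066.45 kWh
Cost = 1066.45 × €0.25 = €266.61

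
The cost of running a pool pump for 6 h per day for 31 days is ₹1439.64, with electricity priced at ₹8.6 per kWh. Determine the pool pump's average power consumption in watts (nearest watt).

900 W

Energy = ₹1439.64 ÷ ₹8.6/kWh = 167.4 kWh
Runtime = 6 h/day × 31 days = 186 h
Power = 167.4 kWh ÷ 186 h = 0.9 kW = 900 W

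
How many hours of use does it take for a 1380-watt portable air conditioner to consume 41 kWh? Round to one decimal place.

29.7 h

Hours = 41 kWh ÷ 1.38 kW = 29.7 h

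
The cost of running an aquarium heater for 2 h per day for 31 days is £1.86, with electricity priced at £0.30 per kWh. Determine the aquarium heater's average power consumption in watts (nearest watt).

100 W

Energy = £1.86 ÷ £0.30/kWh = 6.2 kWh
Runtime = 2 h/day × 31 days = 62 h
Power = 6.2 kWh ÷ 62 h = 0.1 kW = 100 W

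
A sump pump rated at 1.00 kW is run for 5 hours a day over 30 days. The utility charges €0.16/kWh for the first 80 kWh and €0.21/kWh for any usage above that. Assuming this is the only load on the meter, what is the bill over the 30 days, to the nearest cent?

Runtime = 5 h/day × 30 days = 150 h
Energy = 1 kW × 150 h = 150 kWh
Tier 1 (0–80 kWh): 80 × €0.16 = €12.8
Above 80 kWh: 70 × €0.21 = €14.7
Bill = €27.50

€27.50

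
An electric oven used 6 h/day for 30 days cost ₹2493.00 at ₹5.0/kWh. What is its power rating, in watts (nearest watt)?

Energy = ₹2493.00 ÷ ₹5.0/kWh = 498.6 kWh
Runtime = 6 h/day × 30 days = 180 h
Power = 498.6 kWh ÷ 180 h = 2.77 kW = 2770 W

2770 W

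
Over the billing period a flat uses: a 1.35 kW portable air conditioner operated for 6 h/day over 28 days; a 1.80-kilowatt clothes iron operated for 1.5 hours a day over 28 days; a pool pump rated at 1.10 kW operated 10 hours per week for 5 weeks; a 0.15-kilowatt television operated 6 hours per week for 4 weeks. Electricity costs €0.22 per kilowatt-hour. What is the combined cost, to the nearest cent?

€79.42

portable air conditioner: Runtime = 6 h/day × 28 days = 168 h
portable air conditioner: 1.35 kW × 168 h = 226.8 kWh
clothes iron: Runtime = 1.5 h/day × 28 days = 42 h
clothes iron: 1.8 kW × 42 h = 75.6 kWh
pool pump: Runtime = 10 h/week × 5 weeks = 50 h
pool pump: 1.1 kW × 50 h = 55 kWh
television: Runtime = 6 h/week × 4 weeks = 24 h
television: 0.15 kW × 24 h = 3.6 kWh
Total energy = 361 kWh
Cost = 361 × €0.22 = €79.42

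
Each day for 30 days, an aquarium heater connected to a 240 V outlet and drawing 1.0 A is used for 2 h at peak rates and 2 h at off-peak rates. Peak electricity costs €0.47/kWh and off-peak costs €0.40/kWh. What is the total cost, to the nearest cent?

€12.53

Power = 1.0 A × 240 V = 240 W = 0.24 kW
Peak energy = 0.24 kW × 2 h × 30 = 14.4 kWh
Off-peak energy = 0.24 kW × 2 h × 30 = 14.4 kWh
Cost = 14.4 × €0.47 + 14.4 × €0.40 = €6.768 + €5.76 = €12.53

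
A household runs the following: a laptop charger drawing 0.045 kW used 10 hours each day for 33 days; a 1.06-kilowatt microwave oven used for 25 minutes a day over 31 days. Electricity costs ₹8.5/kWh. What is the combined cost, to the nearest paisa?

₹242.60

laptop charger: Runtime = 10 h/day × 33 days = 330 h
laptop charger: 0.045 kW × 330 h = 14.85 kWh
microwave oven: Runtime = 25 min × 31 = 775 min = 12.916666… h
microwave oven: 1.06 kW × 12.916666… h = 13.691666… kWh
Total energy = 28.541666… kWh
Cost = 28.541666… × ₹8.5 = ₹242.60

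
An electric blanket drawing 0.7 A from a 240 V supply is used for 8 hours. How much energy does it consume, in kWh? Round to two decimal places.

Power = 0.7 A × 240 V = 168 W = 0.168 kW
Energy = 0.168 kW × 8 h = 1.344 kWh ≈ 1.34 kWh

1.34 kWh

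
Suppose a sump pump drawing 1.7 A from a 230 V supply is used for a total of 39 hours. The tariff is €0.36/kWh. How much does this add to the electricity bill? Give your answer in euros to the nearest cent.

€5.49

Power = 1.7 A × 230 V = 391 W = 0.391 kW
Energy = 0.391 kW × 39 h = 15.249 kWh
Cost = 15.249 kWh × €0.36/kWh = €5.49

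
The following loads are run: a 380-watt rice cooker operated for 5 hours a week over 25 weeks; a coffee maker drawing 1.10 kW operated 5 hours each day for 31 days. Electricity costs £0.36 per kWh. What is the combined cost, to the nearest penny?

rice cooker: Runtime = 5 h/week × 25 weeks = 125 h
rice cooker: 0.38 kW × 125 h = 47.5 kWh
coffee maker: Runtime = 5 h/day × 31 days = 155 h
coffee maker: 1.1 kW × 155 h = 170.5 kWh
Total energy = 218 kWh
Cost = 218 × £0.36 = £78.48

£78.48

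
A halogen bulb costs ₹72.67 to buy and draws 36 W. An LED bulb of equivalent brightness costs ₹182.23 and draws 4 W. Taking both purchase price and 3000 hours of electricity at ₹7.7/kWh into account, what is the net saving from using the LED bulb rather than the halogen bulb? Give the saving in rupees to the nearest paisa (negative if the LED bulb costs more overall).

₹629.64

halogen bulb: ₹72.67 + (36/1000) kW × 3000 h × ₹7.7 = ₹72.67 + ₹831.6 = ₹904.27
LED bulb: ₹182.23 + (4/1000) kW × 3000 h × ₹7.7 = ₹182.23 + ₹92.4 = ₹274.63
Saving = ₹904.27 − ₹274.63 = ₹629.64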